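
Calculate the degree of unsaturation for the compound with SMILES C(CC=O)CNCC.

1

Molecular formula from the SMILES: C6H13NO.
DoU = (2C + 2 + N − H − X)/2 = (2·6 + 2 + 1 − 13 − 0)/2 = 2/2 = 1.
(Structurally: 0 ring(s) + 1 π bond(s) = 1.)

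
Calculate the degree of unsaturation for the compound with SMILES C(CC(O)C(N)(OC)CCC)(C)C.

Molecular formula from the SMILES: C10H23NO2.
DoU = (2C + 2 + N − H − X)/2 = (2·10 + 2 + 1 − 23 − 0)/2 = 0/2 = 0.
(Structurally: 0 ring(s) + 0 π bond(s) = 0.)

0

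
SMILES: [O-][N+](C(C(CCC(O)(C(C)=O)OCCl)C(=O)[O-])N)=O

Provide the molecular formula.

Heavy atoms from the SMILES: 9 C, 1 Cl, 2 N, 7 O.
Implicit hydrogens by atom environment:
  4 × O: no H
  3 × C: 2 H each → 6
  3 × C: no H
  2 × C: 1 H each → 2
  2 × O (charge -1): no H
  1 × C: 3 H
  1 × Cl: no H
  1 × N: 2 H
  1 × N (charge +1): no H
  1 × O: 1 H
  Total hydrogens = 14.
Net charge -1.
Molecular formula: C9H14ClN2O7-

C9H14ClN2O7-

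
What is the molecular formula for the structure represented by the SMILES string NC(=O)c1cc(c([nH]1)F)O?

Heavy atoms from the SMILES: 5 C, 1 F, 2 N, 2 O.
Implicit hydrogens by atom environment:
  3 × C (aromatic): no H
  1 × C (aromatic): 1 H
  1 × C: no H
  1 × F: no H
  1 × N: 2 H
  1 × N (aromatic): 1 H
  1 × O: 1 H
  1 × O: no H
  Total hydrogens = 5.
Molecular formula: C5H5FN2O2

C5H5FN2O2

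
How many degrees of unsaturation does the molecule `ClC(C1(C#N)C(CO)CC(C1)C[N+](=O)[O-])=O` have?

Molecular formula from the SMILES: C9H11ClN2O4.
DoU = (2C + 2 + N − H − X)/2 = (2·9 + 2 + 2 − 11 − 1)/2 = 10/2 = 5.
(Structurally: 1 ring(s) + 4 π bond(s) = 5.)

5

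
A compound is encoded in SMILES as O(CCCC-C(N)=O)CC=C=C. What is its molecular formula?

Heavy atoms from the SMILES: 9 C, 1 N, 2 O.
Implicit hydrogens by atom environment:
  6 × C: 2 H each → 12
  2 × C: no H
  2 × O: no H
  1 × C: 1 H
  1 × N: 2 H
  Total hydrogens = 15.
Molecular formula: C9H15NO2

C9H15NO2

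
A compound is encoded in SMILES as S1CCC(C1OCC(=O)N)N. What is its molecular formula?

Heavy atoms from the SMILES: 6 C, 2 N, 2 O, 1 S.
Implicit hydrogens by atom environment:
  3 × C: 2 H each → 6
  2 × C: 1 H each → 2
  2 × N: 2 H each → 4
  2 × O: no H
  1 × C: no H
  1 × S: no H
  Total hydrogens = 12.
Molecular formula: C6H12N2O2S

C6H12N2O2S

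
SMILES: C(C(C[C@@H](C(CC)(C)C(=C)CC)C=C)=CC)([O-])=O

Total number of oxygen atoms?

The symbol for oxygen appears 2 times in the SMILES.

2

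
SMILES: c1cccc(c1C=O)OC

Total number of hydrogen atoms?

8

Hydrogens are implicit in SMILES; fill each atom to its normal valence:
  4 × C (aromatic): 1 H each → 4
  2 × C (aromatic): no H
  2 × O: no H
  1 × C: 3 H
  1 × C: 1 H
  Total hydrogens = 8.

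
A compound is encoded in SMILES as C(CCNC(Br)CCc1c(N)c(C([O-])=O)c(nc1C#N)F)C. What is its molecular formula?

C14H17BrFN4O2-

Heavy atoms from the SMILES: 1 Br, 14 C, 1 F, 4 N, 2 O.
Implicit hydrogens by atom environment:
  5 × C: 2 H each → 10
  5 × C (aromatic): no H
  2 × C: no H
  1 × Br: no H
  1 × C: 3 H
  1 × C: 1 H
  1 × F: no H
  1 × N: 2 H
  1 × N: 1 H
  1 × N (aromatic): no H
  1 × N: no H
  1 × O: no H
  1 × O (charge -1): no H
  Total hydrogens = 17.
Net charge -1.
Molecular formula: C14H17BrFN4O2-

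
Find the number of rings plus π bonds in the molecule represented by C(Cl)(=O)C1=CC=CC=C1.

Molecular formula from the SMILES: C7H5ClO.
DoU = (2C + 2 + N − H − X)/2 = (2·7 + 2 + 0 − 5 − 1)/2 = 10/2 = 5.
(Structurally: 1 ring(s) + 4 π bond(s) = 5.)

5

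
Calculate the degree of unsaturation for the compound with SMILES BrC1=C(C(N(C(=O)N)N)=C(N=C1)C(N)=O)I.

Molecular formula from the SMILES: C7H7BrIN5O2.
DoU = (2C + 2 + N − H − X)/2 = (2·7 + 2 + 5 − 7 − 2)/2 = 12/2 = 6.
(Structurally: 1 ring(s) + 5 π bond(s) = 6.)

6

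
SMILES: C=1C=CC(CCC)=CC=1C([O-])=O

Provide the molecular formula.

Heavy atoms from the SMILES: 10 C, 2 O.
Implicit hydrogens by atom environment:
  4 × C (aromatic): 1 H each → 4
  2 × C: 2 H each → 4
  2 × C (aromatic): no H
  1 × C: 3 H
  1 × C: no H
  1 × O: no H
  1 × O (charge -1): no H
  Total hydrogens = 11.
Net charge -1.
Molecular formula: C10H11O2-

C10H11O2-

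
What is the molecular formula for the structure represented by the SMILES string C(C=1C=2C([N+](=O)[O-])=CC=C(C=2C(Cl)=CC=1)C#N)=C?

C13H7ClN2O2

Heavy atoms from the SMILES: 13 C, 1 Cl, 2 N, 2 O.
Implicit hydrogens by atom environment:
  6 × C (aromatic): no H
  4 × C (aromatic): 1 H each → 4
  1 × C: 2 H
  1 × C: 1 H
  1 × C: no H
  1 × Cl: no H
  1 × N: no H
  1 × N (charge +1): no H
  1 × O: no H
  1 × O (charge -1): no H
  Total hydrogens = 7.
Molecular formula: C13H7ClN2O2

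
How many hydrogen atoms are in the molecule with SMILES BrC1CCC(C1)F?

Hydrogens are implicit in SMILES; fill each atom to its normal valence:
  3 × C: 2 H each → 6
  2 × C: 1 H each → 2
  1 × Br: no H
  1 × F: no H
  Total hydrogens = 8.

8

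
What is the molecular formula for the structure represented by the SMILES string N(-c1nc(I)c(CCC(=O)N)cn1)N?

C7H10IN5O

Heavy atoms from the SMILES: 7 C, 1 I, 5 N, 1 O.
Implicit hydrogens by atom environment:
  3 × C (aromatic): no H
  2 × C: 2 H each → 4
  2 × N: 2 H each → 4
  2 × N (aromatic): no H
  1 × C (aromatic): 1 H
  1 × C: no H
  1 × I: no H
  1 × N: 1 H
  1 × O: no H
  Total hydrogens = 10.
Molecular formula: C7H10IN5O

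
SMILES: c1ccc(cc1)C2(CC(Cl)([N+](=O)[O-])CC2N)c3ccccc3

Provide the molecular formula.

Heavy atoms from the SMILES: 17 C, 1 Cl, 2 N, 2 O.
Implicit hydrogens by atom environment:
  10 × C (aromatic): 1 H each → 10
  2 × C: 2 H each → 4
  2 × C: no H
  2 × C (aromatic): no H
  1 × C: 1 H
  1 × Cl: no H
  1 × N: 2 H
  1 × N (charge +1): no H
  1 × O: no H
  1 × O (charge -1): no H
  Total hydrogens = 17.
Molecular formula: C17H17ClN2O2

C17H17ClN2O2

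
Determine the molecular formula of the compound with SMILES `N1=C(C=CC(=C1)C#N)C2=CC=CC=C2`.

Heavy atoms from the SMILES: 12 C, 2 N.
Implicit hydrogens by atom environment:
  8 × C (aromatic): 1 H each → 8
  3 × C (aromatic): no H
  1 × C: no H
  1 × N (aromatic): no H
  1 × N: no H
  Total hydrogens = 8.
Molecular formula: C12H8N2

C12H8N2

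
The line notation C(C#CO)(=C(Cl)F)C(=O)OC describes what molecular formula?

Heavy atoms from the SMILES: 6 C, 1 Cl, 1 F, 3 O.
Implicit hydrogens by atom environment:
  5 × C: no H
  2 × O: no H
  1 × C: 3 H
  1 × Cl: no H
  1 × F: no H
  1 × O: 1 H
  Total hydrogens = 4.
Molecular formula: C6H4ClFO3

C6H4ClFO3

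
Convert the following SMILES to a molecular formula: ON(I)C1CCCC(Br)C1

C6H11BrINO

Heavy atoms from the SMILES: 1 Br, 6 C, 1 I, 1 N, 1 O.
Implicit hydrogens by atom environment:
  4 × C: 2 H each → 8
  2 × C: 1 H each → 2
  1 × Br: no H
  1 × I: no H
  1 × N: no H
  1 × O: 1 H
  Total hydrogens = 11.
Molecular formula: C6H11BrINO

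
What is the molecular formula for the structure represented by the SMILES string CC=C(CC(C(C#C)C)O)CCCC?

Heavy atoms from the SMILES: 13 C, 1 O.
Implicit hydrogens by atom environment:
  4 × C: 2 H each → 8
  4 × C: 1 H each → 4
  3 × C: 3 H each → 9
  2 × C: no H
  1 × O: 1 H
  Total hydrogens = 22.
Molecular formula: C13H22O

C13H22O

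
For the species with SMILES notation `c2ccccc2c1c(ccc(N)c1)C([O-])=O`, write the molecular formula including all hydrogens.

Heavy atoms from the SMILES: 13 C, 1 N, 2 O.
Implicit hydrogens by atom environment:
  8 × C (aromatic): 1 H each → 8
  4 × C (aromatic): no H
  1 × C: no H
  1 × N: 2 H
  1 × O: no H
  1 × O (charge -1): no H
  Total hydrogens = 10.
Net charge -1.
Molecular formula: C13H10NO2-

C13H10NO2-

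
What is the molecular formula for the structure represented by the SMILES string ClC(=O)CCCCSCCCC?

Heavy atoms from the SMILES: 9 C, 1 Cl, 1 O, 1 S.
Implicit hydrogens by atom environment:
  7 × C: 2 H each → 14
  1 × C: 3 H
  1 × C: no H
  1 × Cl: no H
  1 × O: no H
  1 × S: no H
  Total hydrogens = 17.
Molecular formula: C9H17ClOS

C9H17ClOS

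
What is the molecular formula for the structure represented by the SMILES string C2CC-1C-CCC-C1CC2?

C10H18

Heavy atoms from the SMILES: 10 C.
Implicit hydrogens by atom environment:
  8 × C: 2 H each → 16
  2 × C: 1 H each → 2
  Total hydrogens = 18.
Molecular formula: C10H18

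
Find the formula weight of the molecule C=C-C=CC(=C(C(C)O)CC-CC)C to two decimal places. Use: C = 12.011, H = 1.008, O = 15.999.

Molecular formula: C13H22O.
M = 13×12.011 + 22×1.008 + 1×15.999 = 194.32 g/mol.

194.32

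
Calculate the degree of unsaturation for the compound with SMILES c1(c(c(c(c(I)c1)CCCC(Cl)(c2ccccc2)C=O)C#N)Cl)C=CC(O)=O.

13

Molecular formula from the SMILES: C21H16Cl2INO3.
DoU = (2C + 2 + N − H − X)/2 = (2·21 + 2 + 1 − 16 − 3)/2 = 26/2 = 13.
(Structurally: 2 ring(s) + 11 π bond(s) = 13.)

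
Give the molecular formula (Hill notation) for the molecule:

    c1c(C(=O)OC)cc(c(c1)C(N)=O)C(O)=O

Heavy atoms from the SMILES: 10 C, 1 N, 5 O.
Implicit hydrogens by atom environment:
  4 × O: no H
  3 × C (aromatic): 1 H each → 3
  3 × C (aromatic): no H
  3 × C: no H
  1 × C: 3 H
  1 × N: 2 H
  1 × O: 1 H
  Total hydrogens = 9.
Molecular formula: C10H9NO5

C10H9NO5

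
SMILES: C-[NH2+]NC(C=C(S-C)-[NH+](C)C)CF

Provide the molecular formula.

[C8H20FN3S]2+

Heavy atoms from the SMILES: 8 C, 1 F, 3 N, 1 S.
Implicit hydrogens by atom environment:
  4 × C: 3 H each → 12
  2 × C: 1 H each → 2
  1 × C: 2 H
  1 × C: no H
  1 × F: no H
  1 × N (charge +1): 2 H
  1 × N (charge +1): 1 H
  1 × N: 1 H
  1 × S: no H
  Total hydrogens = 20.
Net charge +2.
Molecular formula: [C8H20FN3S]2+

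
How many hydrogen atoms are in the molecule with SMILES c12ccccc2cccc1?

Hydrogens are implicit in SMILES; fill each atom to its normal valence:
  8 × C (aromatic): 1 H each → 8
  2 × C (aromatic): no H
  Total hydrogens = 8.

8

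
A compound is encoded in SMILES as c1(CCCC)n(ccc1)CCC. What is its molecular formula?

C11H19N

Heavy atoms from the SMILES: 11 C, 1 N.
Implicit hydrogens by atom environment:
  5 × C: 2 H each → 10
  3 × C (aromatic): 1 H each → 3
  2 × C: 3 H each → 6
  1 × C (aromatic): no H
  1 × N (aromatic): no H
  Total hydrogens = 19.
Molecular formula: C11H19N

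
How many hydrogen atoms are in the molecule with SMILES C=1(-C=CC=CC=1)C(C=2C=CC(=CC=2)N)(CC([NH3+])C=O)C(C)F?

22

Hydrogens are implicit in SMILES; fill each atom to its normal valence:
  9 × C (aromatic): 1 H each → 9
  3 × C: 1 H each → 3
  3 × C (aromatic): no H
  1 × C: 3 H
  1 × C: 2 H
  1 × C: no H
  1 × F: no H
  1 × N (charge +1): 3 H
  1 × N: 2 H
  1 × O: no H
  Total hydrogens = 22.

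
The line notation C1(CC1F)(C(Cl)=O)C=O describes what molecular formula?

C5H4ClFO2

Heavy atoms from the SMILES: 5 C, 1 Cl, 1 F, 2 O.
Implicit hydrogens by atom environment:
  2 × C: 1 H each → 2
  2 × C: no H
  2 × O: no H
  1 × C: 2 H
  1 × Cl: no H
  1 × F: no H
  Total hydrogens = 4.
Molecular formula: C5H4ClFO2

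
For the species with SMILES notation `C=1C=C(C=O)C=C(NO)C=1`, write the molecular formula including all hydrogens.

Heavy atoms from the SMILES: 7 C, 1 N, 2 O.
Implicit hydrogens by atom environment:
  4 × C (aromatic): 1 H each → 4
  2 × C (aromatic): no H
  1 × C: 1 H
  1 × N: 1 H
  1 × O: 1 H
  1 × O: no H
  Total hydrogens = 7.
Molecular formula: C7H7NO2

C7H7NO2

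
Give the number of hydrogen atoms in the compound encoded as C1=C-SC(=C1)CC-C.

10

Hydrogens are implicit in SMILES; fill each atom to its normal valence:
  3 × C (aromatic): 1 H each → 3
  2 × C: 2 H each → 4
  1 × C: 3 H
  1 × C (aromatic): no H
  1 × S (aromatic): no H
  Total hydrogens = 10.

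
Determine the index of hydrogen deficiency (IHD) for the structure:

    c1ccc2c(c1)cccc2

7

Molecular formula from the SMILES: C10H8.
DoU = (2C + 2 + N − H − X)/2 = (2·10 + 2 + 0 − 8 − 0)/2 = 14/2 = 7.
(Structurally: 2 ring(s) + 5 π bond(s) = 7.)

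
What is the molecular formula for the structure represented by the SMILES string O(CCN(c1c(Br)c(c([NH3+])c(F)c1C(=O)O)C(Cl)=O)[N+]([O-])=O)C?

C11H11BrClFN3O6+

Heavy atoms from the SMILES: 1 Br, 11 C, 1 Cl, 1 F, 3 N, 6 O.
Implicit hydrogens by atom environment:
  6 × C (aromatic): no H
  4 × O: no H
  2 × C: 2 H each → 4
  2 × C: no H
  1 × Br: no H
  1 × C: 3 H
  1 × Cl: no H
  1 × F: no H
  1 × N (charge +1): 3 H
  1 × N: no H
  1 × N (charge +1): no H
  1 × O: 1 H
  1 × O (charge -1): no H
  Total hydrogens = 11.
Net charge +1.
Molecular formula: C11H11BrClFN3O6+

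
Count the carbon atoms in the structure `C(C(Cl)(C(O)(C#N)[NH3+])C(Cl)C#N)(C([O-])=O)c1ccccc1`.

13

The symbol for carbon appears 13 times in the SMILES. Lowercase c denotes aromatic carbon and counts toward C.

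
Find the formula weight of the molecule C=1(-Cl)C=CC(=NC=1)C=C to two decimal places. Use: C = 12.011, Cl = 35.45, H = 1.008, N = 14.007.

139.58

Molecular formula: C7H6ClN.
M = 7×12.011 + 1×35.45 + 6×1.008 + 1×14.007 = 139.58 g/mol.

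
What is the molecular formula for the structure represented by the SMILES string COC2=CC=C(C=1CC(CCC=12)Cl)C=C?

C13H15ClO

Heavy atoms from the SMILES: 13 C, 1 Cl, 1 O.
Implicit hydrogens by atom environment:
  4 × C: 2 H each → 8
  4 × C (aromatic): no H
  2 × C (aromatic): 1 H each → 2
  2 × C: 1 H each → 2
  1 × C: 3 H
  1 × Cl: no H
  1 × O: no H
  Total hydrogens = 15.
Molecular formula: C13H15ClO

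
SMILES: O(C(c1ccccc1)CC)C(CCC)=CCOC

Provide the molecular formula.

C16H24O2

Heavy atoms from the SMILES: 16 C, 2 O.
Implicit hydrogens by atom environment:
  5 × C (aromatic): 1 H each → 5
  4 × C: 2 H each → 8
  3 × C: 3 H each → 9
  2 × C: 1 H each → 2
  2 × O: no H
  1 × C: no H
  1 × C (aromatic): no H
  Total hydrogens = 24.
Molecular formula: C16H24O2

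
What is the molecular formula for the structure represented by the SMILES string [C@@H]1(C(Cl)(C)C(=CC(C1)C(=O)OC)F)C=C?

Heavy atoms from the SMILES: 11 C, 1 Cl, 1 F, 2 O.
Implicit hydrogens by atom environment:
  4 × C: 1 H each → 4
  3 × C: no H
  2 × C: 3 H each → 6
  2 × C: 2 H each → 4
  2 × O: no H
  1 × Cl: no H
  1 × F: no H
  Total hydrogens = 14.
Molecular formula: C11H14ClFO2

C11H14ClFO2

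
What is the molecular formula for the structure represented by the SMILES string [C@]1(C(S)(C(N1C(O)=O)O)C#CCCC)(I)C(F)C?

Heavy atoms from the SMILES: 11 C, 1 F, 1 I, 1 N, 3 O, 1 S.
Implicit hydrogens by atom environment:
  5 × C: no H
  2 × C: 3 H each → 6
  2 × C: 2 H each → 4
  2 × C: 1 H each → 2
  2 × O: 1 H each → 2
  1 × F: no H
  1 × I: no H
  1 × N: no H
  1 × O: no H
  1 × S: 1 H
  Total hydrogens = 15.
Molecular formula: C11H15FINO3S

C11H15FINO3S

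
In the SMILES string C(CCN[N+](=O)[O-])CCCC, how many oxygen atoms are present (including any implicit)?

2

The symbol for oxygen appears 2 times in the SMILES.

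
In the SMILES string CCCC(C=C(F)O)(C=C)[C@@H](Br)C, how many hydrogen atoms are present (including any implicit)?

Hydrogens are implicit in SMILES; fill each atom to its normal valence:
  3 × C: 2 H each → 6
  3 × C: 1 H each → 3
  2 × C: 3 H each → 6
  2 × C: no H
  1 × Br: no H
  1 × F: no H
  1 × O: 1 H
  Total hydrogens = 16.

16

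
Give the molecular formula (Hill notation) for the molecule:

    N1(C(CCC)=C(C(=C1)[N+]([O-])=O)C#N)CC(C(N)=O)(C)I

C12H15IN4O3

Heavy atoms from the SMILES: 12 C, 1 I, 4 N, 3 O.
Implicit hydrogens by atom environment:
  3 × C: 2 H each → 6
  3 × C (aromatic): no H
  3 × C: no H
  2 × C: 3 H each → 6
  2 × O: no H
  1 × C (aromatic): 1 H
  1 × I: no H
  1 × N: 2 H
  1 × N (aromatic): no H
  1 × N: no H
  1 × N (charge +1): no H
  1 × O (charge -1): no H
  Total hydrogens = 15.
Molecular formula: C12H15IN4O3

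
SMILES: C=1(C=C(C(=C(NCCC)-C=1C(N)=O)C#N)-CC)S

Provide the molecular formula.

Heavy atoms from the SMILES: 13 C, 3 N, 1 O, 1 S.
Implicit hydrogens by atom environment:
  5 × C (aromatic): no H
  3 × C: 2 H each → 6
  2 × C: 3 H each → 6
  2 × C: no H
  1 × C (aromatic): 1 H
  1 × N: 2 H
  1 × N: 1 H
  1 × N: no H
  1 × O: no H
  1 × S: 1 H
  Total hydrogens = 17.
Molecular formula: C13H17N3OS

C13H17N3OS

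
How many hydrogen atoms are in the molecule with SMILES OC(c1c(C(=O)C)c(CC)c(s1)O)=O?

10

Hydrogens are implicit in SMILES; fill each atom to its normal valence:
  4 × C (aromatic): no H
  2 × C: 3 H each → 6
  2 × C: no H
  2 × O: 1 H each → 2
  2 × O: no H
  1 × C: 2 H
  1 × S (aromatic): no H
  Total hydrogens = 10.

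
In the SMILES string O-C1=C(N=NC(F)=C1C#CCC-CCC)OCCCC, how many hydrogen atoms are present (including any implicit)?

21

Hydrogens are implicit in SMILES; fill each atom to its normal valence:
  7 × C: 2 H each → 14
  4 × C (aromatic): no H
  2 × C: 3 H each → 6
  2 × C: no H
  2 × N (aromatic): no H
  1 × F: no H
  1 × O: 1 H
  1 × O: no H
  Total hydrogens = 21.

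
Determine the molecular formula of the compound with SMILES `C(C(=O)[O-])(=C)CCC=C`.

Heavy atoms from the SMILES: 7 C, 2 O.
Implicit hydrogens by atom environment:
  4 × C: 2 H each → 8
  2 × C: no H
  1 × C: 1 H
  1 × O: no H
  1 × O (charge -1): no H
  Total hydrogens = 9.
Net charge -1.
Molecular formula: C7H9O2-

C7H9O2-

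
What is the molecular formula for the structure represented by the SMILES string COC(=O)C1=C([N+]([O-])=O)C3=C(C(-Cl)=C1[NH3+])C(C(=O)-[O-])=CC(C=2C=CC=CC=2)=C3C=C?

Heavy atoms from the SMILES: 21 C, 1 Cl, 2 N, 6 O.
Implicit hydrogens by atom environment:
  10 × C (aromatic): no H
  6 × C (aromatic): 1 H each → 6
  4 × O: no H
  2 × C: no H
  2 × O (charge -1): no H
  1 × C: 3 H
  1 × C: 2 H
  1 × C: 1 H
  1 × Cl: no H
  1 × N (charge +1): 3 H
  1 × N (charge +1): no H
  Total hydrogens = 15.
Molecular formula: C21H15ClN2O6

C21H15ClN2O6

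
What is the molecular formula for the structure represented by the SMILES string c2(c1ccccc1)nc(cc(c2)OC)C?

Heavy atoms from the SMILES: 13 C, 1 N, 1 O.
Implicit hydrogens by atom environment:
  7 × C (aromatic): 1 H each → 7
  4 × C (aromatic): no H
  2 × C: 3 H each → 6
  1 × N (aromatic): no H
  1 × O: no H
  Total hydrogens = 13.
Molecular formula: C13H13NO

C13H13NO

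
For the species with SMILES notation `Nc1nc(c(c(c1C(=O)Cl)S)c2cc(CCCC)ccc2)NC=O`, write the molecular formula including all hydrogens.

Heavy atoms from the SMILES: 17 C, 1 Cl, 3 N, 2 O, 1 S.
Implicit hydrogens by atom environment:
  7 × C (aromatic): no H
  4 × C (aromatic): 1 H each → 4
  3 × C: 2 H each → 6
  2 × O: no H
  1 × C: 3 H
  1 × C: 1 H
  1 × C: no H
  1 × Cl: no H
  1 × N: 2 H
  1 × N: 1 H
  1 × N (aromatic): no H
  1 × S: 1 H
  Total hydrogens = 18.
Molecular formula: C17H18ClN3O2S

C17H18ClN3O2S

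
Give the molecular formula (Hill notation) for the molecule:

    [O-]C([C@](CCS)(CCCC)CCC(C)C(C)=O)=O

Heavy atoms from the SMILES: 14 C, 3 O, 1 S.
Implicit hydrogens by atom environment:
  7 × C: 2 H each → 14
  3 × C: 3 H each → 9
  3 × C: no H
  2 × O: no H
  1 × C: 1 H
  1 × O (charge -1): no H
  1 × S: 1 H
  Total hydrogens = 25.
Net charge -1.
Molecular formula: C14H25O3S-

C14H25O3S-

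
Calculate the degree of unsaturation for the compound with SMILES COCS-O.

Molecular formula from the SMILES: C2H6O2S.
DoU = (2C + 2 + N − H − X)/2 = (2·2 + 2 + 0 − 6 − 0)/2 = 0/2 = 0.
(Structurally: 0 ring(s) + 0 π bond(s) = 0.)

0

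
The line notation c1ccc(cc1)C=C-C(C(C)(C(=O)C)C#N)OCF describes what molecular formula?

Heavy atoms from the SMILES: 15 C, 1 F, 1 N, 2 O.
Implicit hydrogens by atom environment:
  5 × C (aromatic): 1 H each → 5
  3 × C: 1 H each → 3
  3 × C: no H
  2 × C: 3 H each → 6
  2 × O: no H
  1 × C: 2 H
  1 × C (aromatic): no H
  1 × F: no H
  1 × N: no H
  Total hydrogens = 16.
Molecular formula: C15H16FNO2

C15H16FNO2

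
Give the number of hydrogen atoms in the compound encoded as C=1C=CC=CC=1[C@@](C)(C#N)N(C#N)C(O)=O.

Hydrogens are implicit in SMILES; fill each atom to its normal valence:
  5 × C (aromatic): 1 H each → 5
  4 × C: no H
  3 × N: no H
  1 × C: 3 H
  1 × C (aromatic): no H
  1 × O: 1 H
  1 × O: no H
  Total hydrogens = 9.

9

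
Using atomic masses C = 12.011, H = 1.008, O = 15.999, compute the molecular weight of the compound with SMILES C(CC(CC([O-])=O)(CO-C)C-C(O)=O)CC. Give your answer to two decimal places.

231.27

Molecular formula: C11H19O5-.
M = 11×12.011 + 19×1.008 + 5×15.999 = 231.27 g/mol.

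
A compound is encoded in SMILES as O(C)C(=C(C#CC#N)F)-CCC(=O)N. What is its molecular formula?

Heavy atoms from the SMILES: 9 C, 1 F, 2 N, 2 O.
Implicit hydrogens by atom environment:
  6 × C: no H
  2 × C: 2 H each → 4
  2 × O: no H
  1 × C: 3 H
  1 × F: no H
  1 × N: 2 H
  1 × N: no H
  Total hydrogens = 9.
Molecular formula: C9H9FN2O2

C9H9FN2O2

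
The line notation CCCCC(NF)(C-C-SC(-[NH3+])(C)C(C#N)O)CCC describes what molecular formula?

Heavy atoms from the SMILES: 14 C, 1 F, 3 N, 1 O, 1 S.
Implicit hydrogens by atom environment:
  7 × C: 2 H each → 14
  3 × C: 3 H each → 9
  3 × C: no H
  1 × C: 1 H
  1 × F: no H
  1 × N (charge +1): 3 H
  1 × N: 1 H
  1 × N: no H
  1 × O: 1 H
  1 × S: no H
  Total hydrogens = 29.
Net charge +1.
Molecular formula: C14H29FN3OS+

C14H29FN3OS+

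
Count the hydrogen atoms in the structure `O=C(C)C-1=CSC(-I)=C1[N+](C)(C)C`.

13

Hydrogens are implicit in SMILES; fill each atom to its normal valence:
  4 × C: 3 H each → 12
  3 × C (aromatic): no H
  1 × C (aromatic): 1 H
  1 × C: no H
  1 × I: no H
  1 × N (charge +1): no H
  1 × O: no H
  1 × S (aromatic): no H
  Total hydrogens = 13.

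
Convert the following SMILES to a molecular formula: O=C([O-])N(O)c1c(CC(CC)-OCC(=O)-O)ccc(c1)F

C13H15FNO6-

Heavy atoms from the SMILES: 13 C, 1 F, 1 N, 6 O.
Implicit hydrogens by atom environment:
  3 × C: 2 H each → 6
  3 × C (aromatic): 1 H each → 3
  3 × C (aromatic): no H
  3 × O: no H
  2 × C: no H
  2 × O: 1 H each → 2
  1 × C: 3 H
  1 × C: 1 H
  1 × F: no H
  1 × N: no H
  1 × O (charge -1): no H
  Total hydrogens = 15.
Net charge -1.
Molecular formula: C13H15FNO6-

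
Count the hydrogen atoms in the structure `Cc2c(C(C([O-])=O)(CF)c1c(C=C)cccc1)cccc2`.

16

Hydrogens are implicit in SMILES; fill each atom to its normal valence:
  8 × C (aromatic): 1 H each → 8
  4 × C (aromatic): no H
  2 × C: 2 H each → 4
  2 × C: no H
  1 × C: 3 H
  1 × C: 1 H
  1 × F: no H
  1 × O: no H
  1 × O (charge -1): no H
  Total hydrogens = 16.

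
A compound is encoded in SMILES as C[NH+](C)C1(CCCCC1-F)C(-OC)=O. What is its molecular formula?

Heavy atoms from the SMILES: 10 C, 1 F, 1 N, 2 O.
Implicit hydrogens by atom environment:
  4 × C: 2 H each → 8
  3 × C: 3 H each → 9
  2 × C: no H
  2 × O: no H
  1 × C: 1 H
  1 × F: no H
  1 × N (charge +1): 1 H
  Total hydrogens = 19.
Net charge +1.
Molecular formula: C10H19FNO2+

C10H19FNO2+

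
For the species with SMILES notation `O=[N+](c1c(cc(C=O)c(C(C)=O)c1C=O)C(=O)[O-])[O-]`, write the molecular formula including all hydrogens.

C11H6NO7-

Heavy atoms from the SMILES: 11 C, 1 N, 7 O.
Implicit hydrogens by atom environment:
  5 × C (aromatic): no H
  5 × O: no H
  2 × C: 1 H each → 2
  2 × C: no H
  2 × O (charge -1): no H
  1 × C: 3 H
  1 × C (aromatic): 1 H
  1 × N (charge +1): no H
  Total hydrogens = 6.
Net charge -1.
Molecular formula: C11H6NO7-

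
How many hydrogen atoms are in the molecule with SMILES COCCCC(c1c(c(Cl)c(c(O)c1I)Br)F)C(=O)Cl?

Hydrogens are implicit in SMILES; fill each atom to its normal valence:
  6 × C (aromatic): no H
  3 × C: 2 H each → 6
  2 × Cl: no H
  2 × O: no H
  1 × Br: no H
  1 × C: 3 H
  1 × C: 1 H
  1 × C: no H
  1 × F: no H
  1 × I: no H
  1 × O: 1 H
  Total hydrogens = 11.

11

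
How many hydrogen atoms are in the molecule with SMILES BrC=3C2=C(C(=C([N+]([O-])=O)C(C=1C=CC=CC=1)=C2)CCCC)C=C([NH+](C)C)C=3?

Hydrogens are implicit in SMILES; fill each atom to its normal valence:
  8 × C (aromatic): 1 H each → 8
  8 × C (aromatic): no H
  3 × C: 3 H each → 9
  3 × C: 2 H each → 6
  1 × Br: no H
  1 × N (charge +1): 1 H
  1 × N (charge +1): no H
  1 × O: no H
  1 × O (charge -1): no H
  Total hydrogens = 24.

24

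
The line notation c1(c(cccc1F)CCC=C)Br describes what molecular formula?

Heavy atoms from the SMILES: 1 Br, 10 C, 1 F.
Implicit hydrogens by atom environment:
  3 × C: 2 H each → 6
  3 × C (aromatic): 1 H each → 3
  3 × C (aromatic): no H
  1 × Br: no H
  1 × C: 1 H
  1 × F: no H
  Total hydrogens = 10.
Molecular formula: C10H10BrF

C10H10BrF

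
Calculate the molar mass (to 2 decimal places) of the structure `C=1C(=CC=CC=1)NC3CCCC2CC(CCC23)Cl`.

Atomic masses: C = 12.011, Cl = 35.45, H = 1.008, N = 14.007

Molecular formula: C16H22ClN.
M = 16×12.011 + 1×35.45 + 22×1.008 + 1×14.007 = 263.81 g/mol.

263.81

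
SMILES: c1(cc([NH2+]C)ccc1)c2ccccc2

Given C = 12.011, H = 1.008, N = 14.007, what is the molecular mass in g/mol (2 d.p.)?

Molecular formula: C13H14N+.
M = 13×12.011 + 14×1.008 + 1×14.007 = 184.26 g/mol.

184.26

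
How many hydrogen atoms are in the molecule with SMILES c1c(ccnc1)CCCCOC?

15

Hydrogens are implicit in SMILES; fill each atom to its normal valence:
  4 × C: 2 H each → 8
  4 × C (aromatic): 1 H each → 4
  1 × C: 3 H
  1 × C (aromatic): no H
  1 × N (aromatic): no H
  1 × O: no H
  Total hydrogens = 15.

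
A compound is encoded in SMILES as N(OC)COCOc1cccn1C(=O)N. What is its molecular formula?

Heavy atoms from the SMILES: 8 C, 3 N, 4 O.
Implicit hydrogens by atom environment:
  4 × O: no H
  3 × C (aromatic): 1 H each → 3
  2 × C: 2 H each → 4
  1 × C: 3 H
  1 × C (aromatic): no H
  1 × C: no H
  1 × N: 2 H
  1 × N: 1 H
  1 × N (aromatic): no H
  Total hydrogens = 13.
Molecular formula: C8H13N3O4

C8H13N3O4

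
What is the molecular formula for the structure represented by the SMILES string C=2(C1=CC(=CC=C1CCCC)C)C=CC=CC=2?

Heavy atoms from the SMILES: 17 C.
Implicit hydrogens by atom environment:
  8 × C (aromatic): 1 H each → 8
  4 × C (aromatic): no H
  3 × C: 2 H each → 6
  2 × C: 3 H each → 6
  Total hydrogens = 20.
Molecular formula: C17H20

C17H20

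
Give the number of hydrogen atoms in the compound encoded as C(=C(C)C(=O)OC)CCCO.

Hydrogens are implicit in SMILES; fill each atom to its normal valence:
  3 × C: 2 H each → 6
  2 × C: 3 H each → 6
  2 × C: no H
  2 × O: no H
  1 × C: 1 H
  1 × O: 1 H
  Total hydrogens = 14.

14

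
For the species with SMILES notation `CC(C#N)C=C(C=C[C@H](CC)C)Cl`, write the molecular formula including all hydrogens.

C11H16ClN

Heavy atoms from the SMILES: 11 C, 1 Cl, 1 N.
Implicit hydrogens by atom environment:
  5 × C: 1 H each → 5
  3 × C: 3 H each → 9
  2 × C: no H
  1 × C: 2 H
  1 × Cl: no H
  1 × N: no H
  Total hydrogens = 16.
Molecular formula: C11H16ClN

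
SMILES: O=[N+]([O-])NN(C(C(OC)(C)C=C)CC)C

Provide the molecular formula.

Heavy atoms from the SMILES: 9 C, 3 N, 3 O.
Implicit hydrogens by atom environment:
  4 × C: 3 H each → 12
  2 × C: 2 H each → 4
  2 × C: 1 H each → 2
  2 × O: no H
  1 × C: no H
  1 × N: 1 H
  1 × N: no H
  1 × N (charge +1): no H
  1 × O (charge -1): no H
  Total hydrogens = 19.
Molecular formula: C9H19N3O3

C9H19N3O3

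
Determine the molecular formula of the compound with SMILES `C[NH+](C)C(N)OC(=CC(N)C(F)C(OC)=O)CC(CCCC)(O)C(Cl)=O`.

C16H30ClFN3O5+

Heavy atoms from the SMILES: 16 C, 1 Cl, 1 F, 3 N, 5 O.
Implicit hydrogens by atom environment:
  4 × C: 3 H each → 12
  4 × C: 2 H each → 8
  4 × C: 1 H each → 4
  4 × C: no H
  4 × O: no H
  2 × N: 2 H each → 4
  1 × Cl: no H
  1 × F: no H
  1 × N (charge +1): 1 H
  1 × O: 1 H
  Total hydrogens = 30.
Net charge +1.
Molecular formula: C16H30ClFN3O5+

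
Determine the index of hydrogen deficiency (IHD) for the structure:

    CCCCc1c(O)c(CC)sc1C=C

4

Molecular formula from the SMILES: C12H18OS.
DoU = (2C + 2 + N − H − X)/2 = (2·12 + 2 + 0 − 18 − 0)/2 = 8/2 = 4.
(Structurally: 1 ring(s) + 3 π bond(s) = 4.)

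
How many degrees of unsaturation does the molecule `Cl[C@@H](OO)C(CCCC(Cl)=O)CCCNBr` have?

Molecular formula from the SMILES: C9H16BrCl2NO3.
DoU = (2C + 2 + N − H − X)/2 = (2·9 + 2 + 1 − 16 − 3)/2 = 2/2 = 1.
(Structurally: 0 ring(s) + 1 π bond(s) = 1.)

1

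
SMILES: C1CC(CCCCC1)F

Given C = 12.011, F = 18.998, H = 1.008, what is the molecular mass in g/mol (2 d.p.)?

Molecular formula: C8H15F.
M = 8×12.011 + 1×18.998 + 15×1.008 = 130.21 g/mol.

130.21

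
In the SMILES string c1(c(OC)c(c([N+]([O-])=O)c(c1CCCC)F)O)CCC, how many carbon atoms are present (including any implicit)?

14

The symbol for carbon appears 14 times in the SMILES. Lowercase c denotes aromatic carbon and counts toward C.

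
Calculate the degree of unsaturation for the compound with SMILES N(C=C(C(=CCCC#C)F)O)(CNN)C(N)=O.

5

Molecular formula from the SMILES: C10H15FN4O2.
DoU = (2C + 2 + N − H − X)/2 = (2·10 + 2 + 4 − 15 − 1)/2 = 10/2 = 5.
(Structurally: 0 ring(s) + 5 π bond(s) = 5.)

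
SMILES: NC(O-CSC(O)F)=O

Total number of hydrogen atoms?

Hydrogens are implicit in SMILES; fill each atom to its normal valence:
  2 × O: no H
  1 × C: 2 H
  1 × C: 1 H
  1 × C: no H
  1 × F: no H
  1 × N: 2 H
  1 × O: 1 H
  1 × S: no H
  Total hydrogens = 6.

6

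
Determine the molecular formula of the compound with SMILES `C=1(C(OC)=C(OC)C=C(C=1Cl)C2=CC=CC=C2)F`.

C14H12ClFO2

Heavy atoms from the SMILES: 14 C, 1 Cl, 1 F, 2 O.
Implicit hydrogens by atom environment:
  6 × C (aromatic): 1 H each → 6
  6 × C (aromatic): no H
  2 × C: 3 H each → 6
  2 × O: no H
  1 × Cl: no H
  1 × F: no H
  Total hydrogens = 12.
Molecular formula: C14H12ClFO2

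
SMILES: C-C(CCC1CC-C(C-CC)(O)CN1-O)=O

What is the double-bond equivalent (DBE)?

2

Molecular formula from the SMILES: C12H23NO3.
DoU = (2C + 2 + N − H − X)/2 = (2·12 + 2 + 1 − 23 − 0)/2 = 4/2 = 2.
(Structurally: 1 ring(s) + 1 π bond(s) = 2.)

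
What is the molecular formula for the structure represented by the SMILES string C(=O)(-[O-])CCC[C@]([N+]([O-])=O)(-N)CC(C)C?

Heavy atoms from the SMILES: 9 C, 2 N, 4 O.
Implicit hydrogens by atom environment:
  4 × C: 2 H each → 8
  2 × C: 3 H each → 6
  2 × C: no H
  2 × O: no H
  2 × O (charge -1): no H
  1 × C: 1 H
  1 × N: 2 H
  1 × N (charge +1): no H
  Total hydrogens = 17.
Net charge -1.
Molecular formula: C9H17N2O4-

C9H17N2O4-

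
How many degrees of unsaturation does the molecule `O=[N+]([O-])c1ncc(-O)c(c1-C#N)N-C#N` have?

9

Molecular formula from the SMILES: C7H3N5O3.
DoU = (2C + 2 + N − H − X)/2 = (2·7 + 2 + 5 − 3 − 0)/2 = 18/2 = 9.
(Structurally: 1 ring(s) + 8 π bond(s) = 9.)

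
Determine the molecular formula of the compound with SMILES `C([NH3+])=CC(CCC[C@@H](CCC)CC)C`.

C13H28N+

Heavy atoms from the SMILES: 13 C, 1 N.
Implicit hydrogens by atom environment:
  6 × C: 2 H each → 12
  4 × C: 1 H each → 4
  3 × C: 3 H each → 9
  1 × N (charge +1): 3 H
  Total hydrogens = 28.
Net charge +1.
Molecular formula: C13H28N+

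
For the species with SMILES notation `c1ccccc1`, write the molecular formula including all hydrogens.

Heavy atoms from the SMILES: 6 C.
Implicit hydrogens by atom environment:
  6 × C (aromatic): 1 H each → 6
  Total hydrogens = 6.
Molecular formula: C6H6

C6H6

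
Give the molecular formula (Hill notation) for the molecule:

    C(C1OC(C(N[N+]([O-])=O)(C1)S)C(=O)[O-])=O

Heavy atoms from the SMILES: 6 C, 2 N, 6 O, 1 S.
Implicit hydrogens by atom environment:
  4 × O: no H
  3 × C: 1 H each → 3
  2 × C: no H
  2 × O (charge -1): no H
  1 × C: 2 H
  1 × N: 1 H
  1 × N (charge +1): no H
  1 × S: 1 H
  Total hydrogens = 7.
Net charge -1.
Molecular formula: C6H7N2O6S-

C6H7N2O6S-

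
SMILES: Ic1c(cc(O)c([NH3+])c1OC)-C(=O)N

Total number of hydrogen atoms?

10

Hydrogens are implicit in SMILES; fill each atom to its normal valence:
  5 × C (aromatic): no H
  2 × O: no H
  1 × C: 3 H
  1 × C (aromatic): 1 H
  1 × C: no H
  1 × I: no H
  1 × N (charge +1): 3 H
  1 × N: 2 H
  1 × O: 1 H
  Total hydrogens = 10.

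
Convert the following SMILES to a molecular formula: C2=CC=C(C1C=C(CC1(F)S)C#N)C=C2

C12H10FNS

Heavy atoms from the SMILES: 12 C, 1 F, 1 N, 1 S.
Implicit hydrogens by atom environment:
  5 × C (aromatic): 1 H each → 5
  3 × C: no H
  2 × C: 1 H each → 2
  1 × C: 2 H
  1 × C (aromatic): no H
  1 × F: no H
  1 × N: no H
  1 × S: 1 H
  Total hydrogens = 10.
Molecular formula: C12H10FNS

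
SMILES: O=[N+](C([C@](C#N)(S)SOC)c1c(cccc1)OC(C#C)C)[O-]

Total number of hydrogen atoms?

Hydrogens are implicit in SMILES; fill each atom to its normal valence:
  4 × C (aromatic): 1 H each → 4
  3 × C: 1 H each → 3
  3 × C: no H
  3 × O: no H
  2 × C: 3 H each → 6
  2 × C (aromatic): no H
  1 × N: no H
  1 × N (charge +1): no H
  1 × O (charge -1): no H
  1 × S: 1 H
  1 × S: no H
  Total hydrogens = 14.

14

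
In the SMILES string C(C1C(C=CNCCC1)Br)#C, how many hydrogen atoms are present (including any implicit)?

12

Hydrogens are implicit in SMILES; fill each atom to its normal valence:
  5 × C: 1 H each → 5
  3 × C: 2 H each → 6
  1 × Br: no H
  1 × C: no H
  1 × N: 1 H
  Total hydrogens = 12.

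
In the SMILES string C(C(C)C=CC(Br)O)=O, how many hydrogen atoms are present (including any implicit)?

Hydrogens are implicit in SMILES; fill each atom to its normal valence:
  5 × C: 1 H each → 5
  1 × Br: no H
  1 × C: 3 H
  1 × O: 1 H
  1 × O: no H
  Total hydrogens = 9.

9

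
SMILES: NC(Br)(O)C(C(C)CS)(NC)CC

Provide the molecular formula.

C8H19BrN2OS

Heavy atoms from the SMILES: 1 Br, 8 C, 2 N, 1 O, 1 S.
Implicit hydrogens by atom environment:
  3 × C: 3 H each → 9
  2 × C: 2 H each → 4
  2 × C: no H
  1 × Br: no H
  1 × C: 1 H
  1 × N: 2 H
  1 × N: 1 H
  1 × O: 1 H
  1 × S: 1 H
  Total hydrogens = 19.
Molecular formula: C8H19BrN2OS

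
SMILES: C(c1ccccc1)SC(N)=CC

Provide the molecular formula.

Heavy atoms from the SMILES: 10 C, 1 N, 1 S.
Implicit hydrogens by atom environment:
  5 × C (aromatic): 1 H each → 5
  1 × C: 3 H
  1 × C: 2 H
  1 × C: 1 H
  1 × C: no H
  1 × C (aromatic): no H
  1 × N: 2 H
  1 × S: no H
  Total hydrogens = 13.
Molecular formula: C10H13NS

C10H13NS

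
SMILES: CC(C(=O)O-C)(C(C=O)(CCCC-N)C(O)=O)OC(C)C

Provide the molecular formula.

Heavy atoms from the SMILES: 14 C, 1 N, 6 O.
Implicit hydrogens by atom environment:
  5 × O: no H
  4 × C: 3 H each → 12
  4 × C: 2 H each → 8
  4 × C: no H
  2 × C: 1 H each → 2
  1 × N: 2 H
  1 × O: 1 H
  Total hydrogens = 25.
Molecular formula: C14H25NO6

C14H25NO6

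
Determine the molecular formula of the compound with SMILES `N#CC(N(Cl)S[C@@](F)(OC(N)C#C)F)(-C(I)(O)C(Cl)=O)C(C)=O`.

Heavy atoms from the SMILES: 10 C, 2 Cl, 2 F, 1 I, 3 N, 4 O, 1 S.
Implicit hydrogens by atom environment:
  7 × C: no H
  3 × O: no H
  2 × C: 1 H each → 2
  2 × Cl: no H
  2 × F: no H
  2 × N: no H
  1 × C: 3 H
  1 × I: no H
  1 × N: 2 H
  1 × O: 1 H
  1 × S: no H
  Total hydrogens = 8.
Molecular formula: C10H8Cl2F2IN3O4S

C10H8Cl2F2IN3O4S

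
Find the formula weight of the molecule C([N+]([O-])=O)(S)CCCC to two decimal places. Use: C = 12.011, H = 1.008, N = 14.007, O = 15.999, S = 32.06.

Molecular formula: C5H11NO2S.
M = 5×12.011 + 11×1.008 + 1×14.007 + 2×15.999 + 1×32.06 = 149.21 g/mol.

149.21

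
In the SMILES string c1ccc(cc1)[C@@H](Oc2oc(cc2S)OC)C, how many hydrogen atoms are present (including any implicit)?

Hydrogens are implicit in SMILES; fill each atom to its normal valence:
  6 × C (aromatic): 1 H each → 6
  4 × C (aromatic): no H
  2 × C: 3 H each → 6
  2 × O: no H
  1 × C: 1 H
  1 × O (aromatic): no H
  1 × S: 1 H
  Total hydrogens = 14.

14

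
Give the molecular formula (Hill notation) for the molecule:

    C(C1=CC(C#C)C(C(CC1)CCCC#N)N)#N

Heavy atoms from the SMILES: 14 C, 3 N.
Implicit hydrogens by atom environment:
  5 × C: 2 H each → 10
  5 × C: 1 H each → 5
  4 × C: no H
  2 × N: no H
  1 × N: 2 H
  Total hydrogens = 17.
Molecular formula: C14H17N3

C14H17N3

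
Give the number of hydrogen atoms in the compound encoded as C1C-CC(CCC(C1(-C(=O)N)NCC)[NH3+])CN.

27

Hydrogens are implicit in SMILES; fill each atom to its normal valence:
  7 × C: 2 H each → 14
  2 × C: 1 H each → 2
  2 × C: no H
  2 × N: 2 H each → 4
  1 × C: 3 H
  1 × N (charge +1): 3 H
  1 × N: 1 H
  1 × O: no H
  Total hydrogens = 27.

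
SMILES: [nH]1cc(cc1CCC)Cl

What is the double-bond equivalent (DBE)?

3

Molecular formula from the SMILES: C7H10ClN.
DoU = (2C + 2 + N − H − X)/2 = (2·7 + 2 + 1 − 10 − 1)/2 = 6/2 = 3.
(Structurally: 1 ring(s) + 2 π bond(s) = 3.)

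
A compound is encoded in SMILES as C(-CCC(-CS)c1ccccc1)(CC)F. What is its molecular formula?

C13H19FS

Heavy atoms from the SMILES: 13 C, 1 F, 1 S.
Implicit hydrogens by atom environment:
  5 × C (aromatic): 1 H each → 5
  4 × C: 2 H each → 8
  2 × C: 1 H each → 2
  1 × C: 3 H
  1 × C (aromatic): no H
  1 × F: no H
  1 × S: 1 H
  Total hydrogens = 19.
Molecular formula: C13H19FS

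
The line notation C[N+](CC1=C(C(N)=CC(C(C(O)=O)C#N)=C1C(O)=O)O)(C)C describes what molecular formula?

Heavy atoms from the SMILES: 14 C, 3 N, 5 O.
Implicit hydrogens by atom environment:
  5 × C (aromatic): no H
  3 × C: 3 H each → 9
  3 × C: no H
  3 × O: 1 H each → 3
  2 × O: no H
  1 × C: 2 H
  1 × C (aromatic): 1 H
  1 × C: 1 H
  1 × N: 2 H
  1 × N (charge +1): no H
  1 × N: no H
  Total hydrogens = 18.
Net charge +1.
Molecular formula: C14H18N3O5+

C14H18N3O5+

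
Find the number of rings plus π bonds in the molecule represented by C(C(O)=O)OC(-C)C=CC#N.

Molecular formula from the SMILES: C7H9NO3.
DoU = (2C + 2 + N − H − X)/2 = (2·7 + 2 + 1 − 9 − 0)/2 = 8/2 = 4.
(Structurally: 0 ring(s) + 4 π bond(s) = 4.)

4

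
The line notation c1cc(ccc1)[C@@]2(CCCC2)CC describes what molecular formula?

C13H18

Heavy atoms from the SMILES: 13 C.
Implicit hydrogens by atom environment:
  5 × C: 2 H each → 10
  5 × C (aromatic): 1 H each → 5
  1 × C: 3 H
  1 × C: no H
  1 × C (aromatic): no H
  Total hydrogens = 18.
Molecular formula: C13H18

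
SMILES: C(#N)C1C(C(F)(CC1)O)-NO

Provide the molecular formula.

Heavy atoms from the SMILES: 6 C, 1 F, 2 N, 2 O.
Implicit hydrogens by atom environment:
  2 × C: 2 H each → 4
  2 × C: 1 H each → 2
  2 × C: no H
  2 × O: 1 H each → 2
  1 × F: no H
  1 × N: 1 H
  1 × N: no H
  Total hydrogens = 9.
Molecular formula: C6H9FN2O2

C6H9FN2O2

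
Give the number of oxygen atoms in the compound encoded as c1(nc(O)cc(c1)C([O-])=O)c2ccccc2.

3

The symbol for oxygen appears 3 times in the SMILES.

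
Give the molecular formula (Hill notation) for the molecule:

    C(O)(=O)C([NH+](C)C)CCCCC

Heavy atoms from the SMILES: 9 C, 1 N, 2 O.
Implicit hydrogens by atom environment:
  4 × C: 2 H each → 8
  3 × C: 3 H each → 9
  1 × C: 1 H
  1 × C: no H
  1 × N (charge +1): 1 H
  1 × O: 1 H
  1 × O: no H
  Total hydrogens = 20.
Net charge +1.
Molecular formula: C9H20NO2+

C9H20NO2+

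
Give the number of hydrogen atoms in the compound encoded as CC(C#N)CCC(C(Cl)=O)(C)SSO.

12

Hydrogens are implicit in SMILES; fill each atom to its normal valence:
  3 × C: no H
  2 × C: 3 H each → 6
  2 × C: 2 H each → 4
  2 × S: no H
  1 × C: 1 H
  1 × Cl: no H
  1 × N: no H
  1 × O: 1 H
  1 × O: no H
  Total hydrogens = 12.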